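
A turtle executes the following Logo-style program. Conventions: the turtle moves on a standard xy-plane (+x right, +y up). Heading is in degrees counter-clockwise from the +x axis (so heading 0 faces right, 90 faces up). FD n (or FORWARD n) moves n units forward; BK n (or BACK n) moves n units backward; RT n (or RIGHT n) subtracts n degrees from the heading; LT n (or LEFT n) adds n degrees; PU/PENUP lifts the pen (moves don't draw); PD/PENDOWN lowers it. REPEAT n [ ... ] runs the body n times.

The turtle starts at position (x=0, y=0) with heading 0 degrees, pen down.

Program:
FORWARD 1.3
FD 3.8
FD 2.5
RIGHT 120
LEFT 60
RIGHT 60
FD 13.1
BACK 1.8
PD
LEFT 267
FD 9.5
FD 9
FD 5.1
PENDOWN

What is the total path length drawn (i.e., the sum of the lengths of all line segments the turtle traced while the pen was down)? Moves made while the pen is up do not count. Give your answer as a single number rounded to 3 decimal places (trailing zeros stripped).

Executing turtle program step by step:
Start: pos=(0,0), heading=0, pen down
FD 1.3: (0,0) -> (1.3,0) [heading=0, draw]
FD 3.8: (1.3,0) -> (5.1,0) [heading=0, draw]
FD 2.5: (5.1,0) -> (7.6,0) [heading=0, draw]
RT 120: heading 0 -> 240
LT 60: heading 240 -> 300
RT 60: heading 300 -> 240
FD 13.1: (7.6,0) -> (1.05,-11.345) [heading=240, draw]
BK 1.8: (1.05,-11.345) -> (1.95,-9.786) [heading=240, draw]
PD: pen down
LT 267: heading 240 -> 147
FD 9.5: (1.95,-9.786) -> (-6.017,-4.612) [heading=147, draw]
FD 9: (-6.017,-4.612) -> (-13.565,0.29) [heading=147, draw]
FD 5.1: (-13.565,0.29) -> (-17.843,3.067) [heading=147, draw]
PD: pen down
Final: pos=(-17.843,3.067), heading=147, 8 segment(s) drawn

Segment lengths:
  seg 1: (0,0) -> (1.3,0), length = 1.3
  seg 2: (1.3,0) -> (5.1,0), length = 3.8
  seg 3: (5.1,0) -> (7.6,0), length = 2.5
  seg 4: (7.6,0) -> (1.05,-11.345), length = 13.1
  seg 5: (1.05,-11.345) -> (1.95,-9.786), length = 1.8
  seg 6: (1.95,-9.786) -> (-6.017,-4.612), length = 9.5
  seg 7: (-6.017,-4.612) -> (-13.565,0.29), length = 9
  seg 8: (-13.565,0.29) -> (-17.843,3.067), length = 5.1
Total = 46.1

Answer: 46.1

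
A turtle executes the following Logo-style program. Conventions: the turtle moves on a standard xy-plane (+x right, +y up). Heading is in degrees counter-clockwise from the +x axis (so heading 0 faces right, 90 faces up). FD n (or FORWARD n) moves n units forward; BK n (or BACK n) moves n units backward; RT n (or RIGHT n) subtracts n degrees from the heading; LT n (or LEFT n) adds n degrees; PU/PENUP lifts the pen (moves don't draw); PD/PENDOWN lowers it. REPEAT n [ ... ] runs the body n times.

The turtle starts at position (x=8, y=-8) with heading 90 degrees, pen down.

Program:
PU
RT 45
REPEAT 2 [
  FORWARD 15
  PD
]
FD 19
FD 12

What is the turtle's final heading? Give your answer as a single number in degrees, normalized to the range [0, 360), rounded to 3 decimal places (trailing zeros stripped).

Answer: 45

Derivation:
Executing turtle program step by step:
Start: pos=(8,-8), heading=90, pen down
PU: pen up
RT 45: heading 90 -> 45
REPEAT 2 [
  -- iteration 1/2 --
  FD 15: (8,-8) -> (18.607,2.607) [heading=45, move]
  PD: pen down
  -- iteration 2/2 --
  FD 15: (18.607,2.607) -> (29.213,13.213) [heading=45, draw]
  PD: pen down
]
FD 19: (29.213,13.213) -> (42.648,26.648) [heading=45, draw]
FD 12: (42.648,26.648) -> (51.134,35.134) [heading=45, draw]
Final: pos=(51.134,35.134), heading=45, 3 segment(s) drawn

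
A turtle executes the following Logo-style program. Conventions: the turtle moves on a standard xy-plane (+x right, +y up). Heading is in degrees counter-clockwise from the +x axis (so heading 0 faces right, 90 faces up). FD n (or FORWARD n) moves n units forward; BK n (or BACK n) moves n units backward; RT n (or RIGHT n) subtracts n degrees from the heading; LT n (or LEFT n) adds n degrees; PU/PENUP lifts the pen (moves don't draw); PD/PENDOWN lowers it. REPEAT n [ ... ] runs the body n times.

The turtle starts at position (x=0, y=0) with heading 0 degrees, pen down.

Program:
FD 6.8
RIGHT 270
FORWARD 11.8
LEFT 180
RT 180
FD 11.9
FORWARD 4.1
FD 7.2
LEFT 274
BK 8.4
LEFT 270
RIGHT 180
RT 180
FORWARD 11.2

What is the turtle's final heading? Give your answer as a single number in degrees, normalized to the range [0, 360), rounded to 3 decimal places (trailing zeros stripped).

Executing turtle program step by step:
Start: pos=(0,0), heading=0, pen down
FD 6.8: (0,0) -> (6.8,0) [heading=0, draw]
RT 270: heading 0 -> 90
FD 11.8: (6.8,0) -> (6.8,11.8) [heading=90, draw]
LT 180: heading 90 -> 270
RT 180: heading 270 -> 90
FD 11.9: (6.8,11.8) -> (6.8,23.7) [heading=90, draw]
FD 4.1: (6.8,23.7) -> (6.8,27.8) [heading=90, draw]
FD 7.2: (6.8,27.8) -> (6.8,35) [heading=90, draw]
LT 274: heading 90 -> 4
BK 8.4: (6.8,35) -> (-1.58,34.414) [heading=4, draw]
LT 270: heading 4 -> 274
RT 180: heading 274 -> 94
RT 180: heading 94 -> 274
FD 11.2: (-1.58,34.414) -> (-0.798,23.241) [heading=274, draw]
Final: pos=(-0.798,23.241), heading=274, 7 segment(s) drawn

Answer: 274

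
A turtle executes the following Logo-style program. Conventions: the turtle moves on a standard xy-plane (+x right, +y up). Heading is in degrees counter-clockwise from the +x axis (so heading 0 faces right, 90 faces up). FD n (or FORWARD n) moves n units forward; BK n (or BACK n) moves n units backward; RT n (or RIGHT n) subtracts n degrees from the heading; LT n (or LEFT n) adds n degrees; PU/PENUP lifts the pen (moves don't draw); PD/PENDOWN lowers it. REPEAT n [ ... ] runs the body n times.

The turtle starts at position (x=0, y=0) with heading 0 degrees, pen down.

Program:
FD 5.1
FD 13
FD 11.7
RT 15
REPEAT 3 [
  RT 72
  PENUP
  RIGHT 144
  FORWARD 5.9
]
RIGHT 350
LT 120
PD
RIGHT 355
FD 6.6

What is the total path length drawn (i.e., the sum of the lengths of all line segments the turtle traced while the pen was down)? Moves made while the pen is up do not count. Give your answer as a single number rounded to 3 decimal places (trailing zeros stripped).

Executing turtle program step by step:
Start: pos=(0,0), heading=0, pen down
FD 5.1: (0,0) -> (5.1,0) [heading=0, draw]
FD 13: (5.1,0) -> (18.1,0) [heading=0, draw]
FD 11.7: (18.1,0) -> (29.8,0) [heading=0, draw]
RT 15: heading 0 -> 345
REPEAT 3 [
  -- iteration 1/3 --
  RT 72: heading 345 -> 273
  PU: pen up
  RT 144: heading 273 -> 129
  FD 5.9: (29.8,0) -> (26.087,4.585) [heading=129, move]
  -- iteration 2/3 --
  RT 72: heading 129 -> 57
  PU: pen up
  RT 144: heading 57 -> 273
  FD 5.9: (26.087,4.585) -> (26.396,-1.307) [heading=273, move]
  -- iteration 3/3 --
  RT 72: heading 273 -> 201
  PU: pen up
  RT 144: heading 201 -> 57
  FD 5.9: (26.396,-1.307) -> (29.609,3.641) [heading=57, move]
]
RT 350: heading 57 -> 67
LT 120: heading 67 -> 187
PD: pen down
RT 355: heading 187 -> 192
FD 6.6: (29.609,3.641) -> (23.153,2.269) [heading=192, draw]
Final: pos=(23.153,2.269), heading=192, 4 segment(s) drawn

Segment lengths:
  seg 1: (0,0) -> (5.1,0), length = 5.1
  seg 2: (5.1,0) -> (18.1,0), length = 13
  seg 3: (18.1,0) -> (29.8,0), length = 11.7
  seg 4: (29.609,3.641) -> (23.153,2.269), length = 6.6
Total = 36.4

Answer: 36.4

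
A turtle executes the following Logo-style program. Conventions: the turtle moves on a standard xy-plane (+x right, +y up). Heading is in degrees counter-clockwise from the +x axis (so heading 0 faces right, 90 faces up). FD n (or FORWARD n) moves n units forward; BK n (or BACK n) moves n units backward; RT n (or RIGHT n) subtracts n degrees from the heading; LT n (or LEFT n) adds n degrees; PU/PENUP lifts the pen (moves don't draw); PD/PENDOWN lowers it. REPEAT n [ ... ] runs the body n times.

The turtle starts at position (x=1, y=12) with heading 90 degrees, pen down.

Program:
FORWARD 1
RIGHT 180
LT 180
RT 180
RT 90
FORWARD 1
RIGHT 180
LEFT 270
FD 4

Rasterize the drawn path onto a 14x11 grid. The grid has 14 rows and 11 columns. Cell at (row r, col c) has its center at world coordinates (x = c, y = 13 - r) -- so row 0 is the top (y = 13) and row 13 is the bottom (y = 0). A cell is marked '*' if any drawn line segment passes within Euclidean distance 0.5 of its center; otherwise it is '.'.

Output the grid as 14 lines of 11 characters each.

Segment 0: (1,12) -> (1,13)
Segment 1: (1,13) -> (0,13)
Segment 2: (0,13) -> (0,9)

Answer: **.........
**.........
*..........
*..........
*..........
...........
...........
...........
...........
...........
...........
...........
...........
...........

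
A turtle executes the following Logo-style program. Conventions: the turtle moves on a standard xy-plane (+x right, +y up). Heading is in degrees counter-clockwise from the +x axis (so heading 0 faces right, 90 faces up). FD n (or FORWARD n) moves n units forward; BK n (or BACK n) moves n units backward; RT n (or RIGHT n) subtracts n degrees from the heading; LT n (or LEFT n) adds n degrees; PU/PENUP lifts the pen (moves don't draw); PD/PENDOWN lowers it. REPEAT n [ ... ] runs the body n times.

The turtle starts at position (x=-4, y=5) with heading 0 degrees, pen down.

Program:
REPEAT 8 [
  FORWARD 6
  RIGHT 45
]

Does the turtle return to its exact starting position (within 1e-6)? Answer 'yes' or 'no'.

Executing turtle program step by step:
Start: pos=(-4,5), heading=0, pen down
REPEAT 8 [
  -- iteration 1/8 --
  FD 6: (-4,5) -> (2,5) [heading=0, draw]
  RT 45: heading 0 -> 315
  -- iteration 2/8 --
  FD 6: (2,5) -> (6.243,0.757) [heading=315, draw]
  RT 45: heading 315 -> 270
  -- iteration 3/8 --
  FD 6: (6.243,0.757) -> (6.243,-5.243) [heading=270, draw]
  RT 45: heading 270 -> 225
  -- iteration 4/8 --
  FD 6: (6.243,-5.243) -> (2,-9.485) [heading=225, draw]
  RT 45: heading 225 -> 180
  -- iteration 5/8 --
  FD 6: (2,-9.485) -> (-4,-9.485) [heading=180, draw]
  RT 45: heading 180 -> 135
  -- iteration 6/8 --
  FD 6: (-4,-9.485) -> (-8.243,-5.243) [heading=135, draw]
  RT 45: heading 135 -> 90
  -- iteration 7/8 --
  FD 6: (-8.243,-5.243) -> (-8.243,0.757) [heading=90, draw]
  RT 45: heading 90 -> 45
  -- iteration 8/8 --
  FD 6: (-8.243,0.757) -> (-4,5) [heading=45, draw]
  RT 45: heading 45 -> 0
]
Final: pos=(-4,5), heading=0, 8 segment(s) drawn

Start position: (-4, 5)
Final position: (-4, 5)
Distance = 0; < 1e-6 -> CLOSED

Answer: yes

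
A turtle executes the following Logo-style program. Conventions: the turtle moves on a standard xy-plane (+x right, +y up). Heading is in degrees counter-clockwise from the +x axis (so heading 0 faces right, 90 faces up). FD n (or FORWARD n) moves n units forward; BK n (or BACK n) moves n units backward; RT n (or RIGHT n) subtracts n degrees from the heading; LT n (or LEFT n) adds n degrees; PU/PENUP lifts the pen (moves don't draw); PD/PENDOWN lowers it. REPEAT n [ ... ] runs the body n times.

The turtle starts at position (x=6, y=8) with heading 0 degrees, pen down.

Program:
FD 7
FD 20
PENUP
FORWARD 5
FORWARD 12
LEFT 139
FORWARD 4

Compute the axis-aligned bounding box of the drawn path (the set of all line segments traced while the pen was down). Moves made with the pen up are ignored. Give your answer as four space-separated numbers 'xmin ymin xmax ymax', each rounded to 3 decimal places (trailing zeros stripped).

Executing turtle program step by step:
Start: pos=(6,8), heading=0, pen down
FD 7: (6,8) -> (13,8) [heading=0, draw]
FD 20: (13,8) -> (33,8) [heading=0, draw]
PU: pen up
FD 5: (33,8) -> (38,8) [heading=0, move]
FD 12: (38,8) -> (50,8) [heading=0, move]
LT 139: heading 0 -> 139
FD 4: (50,8) -> (46.981,10.624) [heading=139, move]
Final: pos=(46.981,10.624), heading=139, 2 segment(s) drawn

Segment endpoints: x in {6, 13, 33}, y in {8}
xmin=6, ymin=8, xmax=33, ymax=8

Answer: 6 8 33 8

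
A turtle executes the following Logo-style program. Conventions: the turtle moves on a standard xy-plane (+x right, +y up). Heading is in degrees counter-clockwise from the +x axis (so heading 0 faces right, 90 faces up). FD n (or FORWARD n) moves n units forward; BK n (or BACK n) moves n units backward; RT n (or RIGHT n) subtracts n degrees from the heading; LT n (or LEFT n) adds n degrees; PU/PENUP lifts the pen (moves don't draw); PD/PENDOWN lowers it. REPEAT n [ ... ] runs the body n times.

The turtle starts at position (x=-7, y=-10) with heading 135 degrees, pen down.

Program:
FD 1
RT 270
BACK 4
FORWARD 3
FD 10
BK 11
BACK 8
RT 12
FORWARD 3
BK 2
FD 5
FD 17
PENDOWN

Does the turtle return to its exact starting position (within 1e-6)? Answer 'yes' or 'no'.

Executing turtle program step by step:
Start: pos=(-7,-10), heading=135, pen down
FD 1: (-7,-10) -> (-7.707,-9.293) [heading=135, draw]
RT 270: heading 135 -> 225
BK 4: (-7.707,-9.293) -> (-4.879,-6.464) [heading=225, draw]
FD 3: (-4.879,-6.464) -> (-7,-8.586) [heading=225, draw]
FD 10: (-7,-8.586) -> (-14.071,-15.657) [heading=225, draw]
BK 11: (-14.071,-15.657) -> (-6.293,-7.879) [heading=225, draw]
BK 8: (-6.293,-7.879) -> (-0.636,-2.222) [heading=225, draw]
RT 12: heading 225 -> 213
FD 3: (-0.636,-2.222) -> (-3.152,-3.856) [heading=213, draw]
BK 2: (-3.152,-3.856) -> (-1.475,-2.766) [heading=213, draw]
FD 5: (-1.475,-2.766) -> (-5.668,-5.49) [heading=213, draw]
FD 17: (-5.668,-5.49) -> (-19.925,-14.749) [heading=213, draw]
PD: pen down
Final: pos=(-19.925,-14.749), heading=213, 10 segment(s) drawn

Start position: (-7, -10)
Final position: (-19.925, -14.749)
Distance = 13.77; >= 1e-6 -> NOT closed

Answer: no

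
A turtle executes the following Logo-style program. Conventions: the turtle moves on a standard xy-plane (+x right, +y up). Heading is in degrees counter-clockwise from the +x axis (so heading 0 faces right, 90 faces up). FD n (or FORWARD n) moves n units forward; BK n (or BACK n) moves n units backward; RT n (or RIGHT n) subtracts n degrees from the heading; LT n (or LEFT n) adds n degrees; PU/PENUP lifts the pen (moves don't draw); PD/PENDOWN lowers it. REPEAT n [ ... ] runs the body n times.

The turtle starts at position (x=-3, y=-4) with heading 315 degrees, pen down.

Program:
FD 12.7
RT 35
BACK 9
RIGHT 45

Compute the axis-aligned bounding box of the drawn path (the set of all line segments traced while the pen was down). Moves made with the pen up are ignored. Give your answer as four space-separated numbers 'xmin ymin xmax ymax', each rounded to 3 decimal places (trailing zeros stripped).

Answer: -3 -12.98 5.98 -4

Derivation:
Executing turtle program step by step:
Start: pos=(-3,-4), heading=315, pen down
FD 12.7: (-3,-4) -> (5.98,-12.98) [heading=315, draw]
RT 35: heading 315 -> 280
BK 9: (5.98,-12.98) -> (4.417,-4.117) [heading=280, draw]
RT 45: heading 280 -> 235
Final: pos=(4.417,-4.117), heading=235, 2 segment(s) drawn

Segment endpoints: x in {-3, 4.417, 5.98}, y in {-12.98, -4.117, -4}
xmin=-3, ymin=-12.98, xmax=5.98, ymax=-4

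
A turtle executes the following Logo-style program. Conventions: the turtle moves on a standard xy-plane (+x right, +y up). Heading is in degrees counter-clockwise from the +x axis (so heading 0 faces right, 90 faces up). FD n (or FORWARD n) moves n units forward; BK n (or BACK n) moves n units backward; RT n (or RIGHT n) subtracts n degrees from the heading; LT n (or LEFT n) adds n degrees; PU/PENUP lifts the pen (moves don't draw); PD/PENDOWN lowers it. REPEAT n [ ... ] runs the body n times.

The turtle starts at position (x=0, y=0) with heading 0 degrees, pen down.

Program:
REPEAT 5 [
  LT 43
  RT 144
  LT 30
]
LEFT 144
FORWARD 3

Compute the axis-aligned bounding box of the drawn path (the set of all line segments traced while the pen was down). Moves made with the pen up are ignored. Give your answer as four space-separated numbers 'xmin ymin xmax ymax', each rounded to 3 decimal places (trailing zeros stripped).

Answer: -2.572 0 0 1.545

Derivation:
Executing turtle program step by step:
Start: pos=(0,0), heading=0, pen down
REPEAT 5 [
  -- iteration 1/5 --
  LT 43: heading 0 -> 43
  RT 144: heading 43 -> 259
  LT 30: heading 259 -> 289
  -- iteration 2/5 --
  LT 43: heading 289 -> 332
  RT 144: heading 332 -> 188
  LT 30: heading 188 -> 218
  -- iteration 3/5 --
  LT 43: heading 218 -> 261
  RT 144: heading 261 -> 117
  LT 30: heading 117 -> 147
  -- iteration 4/5 --
  LT 43: heading 147 -> 190
  RT 144: heading 190 -> 46
  LT 30: heading 46 -> 76
  -- iteration 5/5 --
  LT 43: heading 76 -> 119
  RT 144: heading 119 -> 335
  LT 30: heading 335 -> 5
]
LT 144: heading 5 -> 149
FD 3: (0,0) -> (-2.572,1.545) [heading=149, draw]
Final: pos=(-2.572,1.545), heading=149, 1 segment(s) drawn

Segment endpoints: x in {-2.572, 0}, y in {0, 1.545}
xmin=-2.572, ymin=0, xmax=0, ymax=1.545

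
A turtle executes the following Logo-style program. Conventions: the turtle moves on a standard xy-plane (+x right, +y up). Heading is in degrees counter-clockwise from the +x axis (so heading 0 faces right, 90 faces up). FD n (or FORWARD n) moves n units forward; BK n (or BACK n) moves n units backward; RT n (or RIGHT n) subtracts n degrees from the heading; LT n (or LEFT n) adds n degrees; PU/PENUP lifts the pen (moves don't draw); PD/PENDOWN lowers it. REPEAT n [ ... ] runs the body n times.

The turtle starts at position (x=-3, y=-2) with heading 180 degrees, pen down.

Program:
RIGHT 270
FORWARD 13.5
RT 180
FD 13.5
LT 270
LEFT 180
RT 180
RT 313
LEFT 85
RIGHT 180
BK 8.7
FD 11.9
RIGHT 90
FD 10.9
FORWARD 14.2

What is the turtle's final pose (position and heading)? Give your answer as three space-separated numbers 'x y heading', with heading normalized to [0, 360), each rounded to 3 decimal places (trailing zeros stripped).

Answer: -19.512 -21.173 222

Derivation:
Executing turtle program step by step:
Start: pos=(-3,-2), heading=180, pen down
RT 270: heading 180 -> 270
FD 13.5: (-3,-2) -> (-3,-15.5) [heading=270, draw]
RT 180: heading 270 -> 90
FD 13.5: (-3,-15.5) -> (-3,-2) [heading=90, draw]
LT 270: heading 90 -> 0
LT 180: heading 0 -> 180
RT 180: heading 180 -> 0
RT 313: heading 0 -> 47
LT 85: heading 47 -> 132
RT 180: heading 132 -> 312
BK 8.7: (-3,-2) -> (-8.821,4.465) [heading=312, draw]
FD 11.9: (-8.821,4.465) -> (-0.859,-4.378) [heading=312, draw]
RT 90: heading 312 -> 222
FD 10.9: (-0.859,-4.378) -> (-8.959,-11.672) [heading=222, draw]
FD 14.2: (-8.959,-11.672) -> (-19.512,-21.173) [heading=222, draw]
Final: pos=(-19.512,-21.173), heading=222, 6 segment(s) drawn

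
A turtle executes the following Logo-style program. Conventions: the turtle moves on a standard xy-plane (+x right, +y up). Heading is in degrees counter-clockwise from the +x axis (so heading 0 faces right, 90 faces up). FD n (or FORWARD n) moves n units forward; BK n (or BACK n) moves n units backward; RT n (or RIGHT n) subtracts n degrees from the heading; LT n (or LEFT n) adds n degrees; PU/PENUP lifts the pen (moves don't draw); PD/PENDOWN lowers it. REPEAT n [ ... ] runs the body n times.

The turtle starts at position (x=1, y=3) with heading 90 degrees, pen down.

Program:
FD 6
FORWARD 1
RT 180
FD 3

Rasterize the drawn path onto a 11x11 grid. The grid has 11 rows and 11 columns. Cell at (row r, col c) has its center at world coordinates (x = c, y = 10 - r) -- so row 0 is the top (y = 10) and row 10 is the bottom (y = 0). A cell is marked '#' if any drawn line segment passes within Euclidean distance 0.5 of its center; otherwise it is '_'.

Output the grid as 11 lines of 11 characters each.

Answer: _#_________
_#_________
_#_________
_#_________
_#_________
_#_________
_#_________
_#_________
___________
___________
___________

Derivation:
Segment 0: (1,3) -> (1,9)
Segment 1: (1,9) -> (1,10)
Segment 2: (1,10) -> (1,7)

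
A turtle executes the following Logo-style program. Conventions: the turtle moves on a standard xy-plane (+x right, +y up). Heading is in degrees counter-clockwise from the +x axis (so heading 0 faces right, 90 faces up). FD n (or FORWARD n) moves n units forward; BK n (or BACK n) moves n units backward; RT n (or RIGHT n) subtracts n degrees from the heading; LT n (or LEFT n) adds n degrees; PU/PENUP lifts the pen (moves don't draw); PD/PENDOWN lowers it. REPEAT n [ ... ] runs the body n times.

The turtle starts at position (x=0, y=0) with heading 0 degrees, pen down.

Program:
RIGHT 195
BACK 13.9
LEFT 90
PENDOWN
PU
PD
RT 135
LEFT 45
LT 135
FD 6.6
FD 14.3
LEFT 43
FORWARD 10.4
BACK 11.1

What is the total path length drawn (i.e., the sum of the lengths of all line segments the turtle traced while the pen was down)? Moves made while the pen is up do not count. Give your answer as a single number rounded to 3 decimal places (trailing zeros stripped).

Executing turtle program step by step:
Start: pos=(0,0), heading=0, pen down
RT 195: heading 0 -> 165
BK 13.9: (0,0) -> (13.426,-3.598) [heading=165, draw]
LT 90: heading 165 -> 255
PD: pen down
PU: pen up
PD: pen down
RT 135: heading 255 -> 120
LT 45: heading 120 -> 165
LT 135: heading 165 -> 300
FD 6.6: (13.426,-3.598) -> (16.726,-9.313) [heading=300, draw]
FD 14.3: (16.726,-9.313) -> (23.876,-21.698) [heading=300, draw]
LT 43: heading 300 -> 343
FD 10.4: (23.876,-21.698) -> (33.822,-24.738) [heading=343, draw]
BK 11.1: (33.822,-24.738) -> (23.207,-21.493) [heading=343, draw]
Final: pos=(23.207,-21.493), heading=343, 5 segment(s) drawn

Segment lengths:
  seg 1: (0,0) -> (13.426,-3.598), length = 13.9
  seg 2: (13.426,-3.598) -> (16.726,-9.313), length = 6.6
  seg 3: (16.726,-9.313) -> (23.876,-21.698), length = 14.3
  seg 4: (23.876,-21.698) -> (33.822,-24.738), length = 10.4
  seg 5: (33.822,-24.738) -> (23.207,-21.493), length = 11.1
Total = 56.3

Answer: 56.3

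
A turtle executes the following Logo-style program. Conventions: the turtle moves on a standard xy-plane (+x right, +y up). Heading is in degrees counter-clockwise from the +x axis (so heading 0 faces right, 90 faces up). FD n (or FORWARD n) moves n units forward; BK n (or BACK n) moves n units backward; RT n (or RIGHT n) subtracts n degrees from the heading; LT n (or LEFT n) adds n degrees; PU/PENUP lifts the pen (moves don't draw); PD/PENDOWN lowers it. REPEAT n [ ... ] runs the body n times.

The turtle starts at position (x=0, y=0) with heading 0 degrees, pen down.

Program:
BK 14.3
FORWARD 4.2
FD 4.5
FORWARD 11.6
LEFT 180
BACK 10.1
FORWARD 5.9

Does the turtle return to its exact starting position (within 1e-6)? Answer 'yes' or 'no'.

Answer: no

Derivation:
Executing turtle program step by step:
Start: pos=(0,0), heading=0, pen down
BK 14.3: (0,0) -> (-14.3,0) [heading=0, draw]
FD 4.2: (-14.3,0) -> (-10.1,0) [heading=0, draw]
FD 4.5: (-10.1,0) -> (-5.6,0) [heading=0, draw]
FD 11.6: (-5.6,0) -> (6,0) [heading=0, draw]
LT 180: heading 0 -> 180
BK 10.1: (6,0) -> (16.1,0) [heading=180, draw]
FD 5.9: (16.1,0) -> (10.2,0) [heading=180, draw]
Final: pos=(10.2,0), heading=180, 6 segment(s) drawn

Start position: (0, 0)
Final position: (10.2, 0)
Distance = 10.2; >= 1e-6 -> NOT closed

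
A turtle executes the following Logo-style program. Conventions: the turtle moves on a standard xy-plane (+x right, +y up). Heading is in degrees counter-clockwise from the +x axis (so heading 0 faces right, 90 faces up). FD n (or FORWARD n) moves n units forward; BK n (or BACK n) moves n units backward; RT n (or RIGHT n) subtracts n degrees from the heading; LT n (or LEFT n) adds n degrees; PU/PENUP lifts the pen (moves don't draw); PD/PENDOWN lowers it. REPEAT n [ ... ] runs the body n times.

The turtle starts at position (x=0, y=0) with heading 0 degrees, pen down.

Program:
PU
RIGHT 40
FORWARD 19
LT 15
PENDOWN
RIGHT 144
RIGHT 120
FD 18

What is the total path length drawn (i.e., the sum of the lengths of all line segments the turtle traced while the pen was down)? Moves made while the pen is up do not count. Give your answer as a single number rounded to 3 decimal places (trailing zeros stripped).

Executing turtle program step by step:
Start: pos=(0,0), heading=0, pen down
PU: pen up
RT 40: heading 0 -> 320
FD 19: (0,0) -> (14.555,-12.213) [heading=320, move]
LT 15: heading 320 -> 335
PD: pen down
RT 144: heading 335 -> 191
RT 120: heading 191 -> 71
FD 18: (14.555,-12.213) -> (20.415,4.806) [heading=71, draw]
Final: pos=(20.415,4.806), heading=71, 1 segment(s) drawn

Segment lengths:
  seg 1: (14.555,-12.213) -> (20.415,4.806), length = 18
Total = 18

Answer: 18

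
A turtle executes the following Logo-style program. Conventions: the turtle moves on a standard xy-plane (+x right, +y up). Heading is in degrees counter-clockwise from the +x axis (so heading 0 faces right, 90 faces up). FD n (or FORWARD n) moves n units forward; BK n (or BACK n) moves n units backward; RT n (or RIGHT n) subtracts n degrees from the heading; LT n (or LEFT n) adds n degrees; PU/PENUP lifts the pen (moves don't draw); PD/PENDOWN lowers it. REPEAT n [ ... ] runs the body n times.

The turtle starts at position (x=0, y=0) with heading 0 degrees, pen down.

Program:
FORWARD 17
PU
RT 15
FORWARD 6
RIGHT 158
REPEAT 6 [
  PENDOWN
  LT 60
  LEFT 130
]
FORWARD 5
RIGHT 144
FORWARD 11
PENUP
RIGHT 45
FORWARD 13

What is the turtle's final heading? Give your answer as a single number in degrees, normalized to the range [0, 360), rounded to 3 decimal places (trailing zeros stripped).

Answer: 58

Derivation:
Executing turtle program step by step:
Start: pos=(0,0), heading=0, pen down
FD 17: (0,0) -> (17,0) [heading=0, draw]
PU: pen up
RT 15: heading 0 -> 345
FD 6: (17,0) -> (22.796,-1.553) [heading=345, move]
RT 158: heading 345 -> 187
REPEAT 6 [
  -- iteration 1/6 --
  PD: pen down
  LT 60: heading 187 -> 247
  LT 130: heading 247 -> 17
  -- iteration 2/6 --
  PD: pen down
  LT 60: heading 17 -> 77
  LT 130: heading 77 -> 207
  -- iteration 3/6 --
  PD: pen down
  LT 60: heading 207 -> 267
  LT 130: heading 267 -> 37
  -- iteration 4/6 --
  PD: pen down
  LT 60: heading 37 -> 97
  LT 130: heading 97 -> 227
  -- iteration 5/6 --
  PD: pen down
  LT 60: heading 227 -> 287
  LT 130: heading 287 -> 57
  -- iteration 6/6 --
  PD: pen down
  LT 60: heading 57 -> 117
  LT 130: heading 117 -> 247
]
FD 5: (22.796,-1.553) -> (20.842,-6.155) [heading=247, draw]
RT 144: heading 247 -> 103
FD 11: (20.842,-6.155) -> (18.367,4.563) [heading=103, draw]
PU: pen up
RT 45: heading 103 -> 58
FD 13: (18.367,4.563) -> (25.256,15.587) [heading=58, move]
Final: pos=(25.256,15.587), heading=58, 3 segment(s) drawn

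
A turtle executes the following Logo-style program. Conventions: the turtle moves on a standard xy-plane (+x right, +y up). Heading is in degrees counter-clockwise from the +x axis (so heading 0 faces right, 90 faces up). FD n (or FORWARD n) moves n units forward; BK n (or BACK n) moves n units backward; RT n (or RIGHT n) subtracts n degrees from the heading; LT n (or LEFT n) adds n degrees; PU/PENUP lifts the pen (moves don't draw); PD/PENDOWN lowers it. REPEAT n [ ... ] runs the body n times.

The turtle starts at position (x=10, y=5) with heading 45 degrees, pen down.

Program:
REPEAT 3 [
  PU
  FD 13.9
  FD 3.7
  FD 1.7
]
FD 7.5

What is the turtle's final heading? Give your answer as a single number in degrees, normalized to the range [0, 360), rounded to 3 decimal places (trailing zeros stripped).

Answer: 45

Derivation:
Executing turtle program step by step:
Start: pos=(10,5), heading=45, pen down
REPEAT 3 [
  -- iteration 1/3 --
  PU: pen up
  FD 13.9: (10,5) -> (19.829,14.829) [heading=45, move]
  FD 3.7: (19.829,14.829) -> (22.445,17.445) [heading=45, move]
  FD 1.7: (22.445,17.445) -> (23.647,18.647) [heading=45, move]
  -- iteration 2/3 --
  PU: pen up
  FD 13.9: (23.647,18.647) -> (33.476,28.476) [heading=45, move]
  FD 3.7: (33.476,28.476) -> (36.092,31.092) [heading=45, move]
  FD 1.7: (36.092,31.092) -> (37.294,32.294) [heading=45, move]
  -- iteration 3/3 --
  PU: pen up
  FD 13.9: (37.294,32.294) -> (47.123,42.123) [heading=45, move]
  FD 3.7: (47.123,42.123) -> (49.739,44.739) [heading=45, move]
  FD 1.7: (49.739,44.739) -> (50.941,45.941) [heading=45, move]
]
FD 7.5: (50.941,45.941) -> (56.245,51.245) [heading=45, move]
Final: pos=(56.245,51.245), heading=45, 0 segment(s) drawn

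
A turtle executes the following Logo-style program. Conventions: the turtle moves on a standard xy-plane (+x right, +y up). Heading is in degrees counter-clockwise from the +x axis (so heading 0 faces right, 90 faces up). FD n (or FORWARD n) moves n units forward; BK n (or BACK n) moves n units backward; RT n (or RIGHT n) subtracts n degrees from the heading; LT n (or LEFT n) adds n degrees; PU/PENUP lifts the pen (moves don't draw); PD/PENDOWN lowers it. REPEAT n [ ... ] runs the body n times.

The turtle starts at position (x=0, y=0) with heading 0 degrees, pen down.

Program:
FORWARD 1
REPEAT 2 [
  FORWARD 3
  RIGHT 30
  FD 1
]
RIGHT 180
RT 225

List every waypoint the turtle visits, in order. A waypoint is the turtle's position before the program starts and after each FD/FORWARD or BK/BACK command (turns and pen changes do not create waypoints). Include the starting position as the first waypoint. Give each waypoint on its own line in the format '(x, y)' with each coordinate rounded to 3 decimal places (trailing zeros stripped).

Executing turtle program step by step:
Start: pos=(0,0), heading=0, pen down
FD 1: (0,0) -> (1,0) [heading=0, draw]
REPEAT 2 [
  -- iteration 1/2 --
  FD 3: (1,0) -> (4,0) [heading=0, draw]
  RT 30: heading 0 -> 330
  FD 1: (4,0) -> (4.866,-0.5) [heading=330, draw]
  -- iteration 2/2 --
  FD 3: (4.866,-0.5) -> (7.464,-2) [heading=330, draw]
  RT 30: heading 330 -> 300
  FD 1: (7.464,-2) -> (7.964,-2.866) [heading=300, draw]
]
RT 180: heading 300 -> 120
RT 225: heading 120 -> 255
Final: pos=(7.964,-2.866), heading=255, 5 segment(s) drawn
Waypoints (6 total):
(0, 0)
(1, 0)
(4, 0)
(4.866, -0.5)
(7.464, -2)
(7.964, -2.866)

Answer: (0, 0)
(1, 0)
(4, 0)
(4.866, -0.5)
(7.464, -2)
(7.964, -2.866)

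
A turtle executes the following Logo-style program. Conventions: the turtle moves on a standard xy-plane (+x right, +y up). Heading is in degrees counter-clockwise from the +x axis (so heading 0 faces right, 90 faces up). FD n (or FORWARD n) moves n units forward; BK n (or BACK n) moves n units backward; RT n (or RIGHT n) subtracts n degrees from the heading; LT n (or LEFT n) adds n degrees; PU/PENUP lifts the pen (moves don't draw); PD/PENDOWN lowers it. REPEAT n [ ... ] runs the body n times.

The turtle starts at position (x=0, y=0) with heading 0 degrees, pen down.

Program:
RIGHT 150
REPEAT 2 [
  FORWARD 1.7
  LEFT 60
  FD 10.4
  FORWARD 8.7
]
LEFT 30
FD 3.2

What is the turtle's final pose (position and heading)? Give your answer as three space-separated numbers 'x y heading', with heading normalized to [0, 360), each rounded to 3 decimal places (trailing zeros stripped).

Executing turtle program step by step:
Start: pos=(0,0), heading=0, pen down
RT 150: heading 0 -> 210
REPEAT 2 [
  -- iteration 1/2 --
  FD 1.7: (0,0) -> (-1.472,-0.85) [heading=210, draw]
  LT 60: heading 210 -> 270
  FD 10.4: (-1.472,-0.85) -> (-1.472,-11.25) [heading=270, draw]
  FD 8.7: (-1.472,-11.25) -> (-1.472,-19.95) [heading=270, draw]
  -- iteration 2/2 --
  FD 1.7: (-1.472,-19.95) -> (-1.472,-21.65) [heading=270, draw]
  LT 60: heading 270 -> 330
  FD 10.4: (-1.472,-21.65) -> (7.534,-26.85) [heading=330, draw]
  FD 8.7: (7.534,-26.85) -> (15.069,-31.2) [heading=330, draw]
]
LT 30: heading 330 -> 0
FD 3.2: (15.069,-31.2) -> (18.269,-31.2) [heading=0, draw]
Final: pos=(18.269,-31.2), heading=0, 7 segment(s) drawn

Answer: 18.269 -31.2 0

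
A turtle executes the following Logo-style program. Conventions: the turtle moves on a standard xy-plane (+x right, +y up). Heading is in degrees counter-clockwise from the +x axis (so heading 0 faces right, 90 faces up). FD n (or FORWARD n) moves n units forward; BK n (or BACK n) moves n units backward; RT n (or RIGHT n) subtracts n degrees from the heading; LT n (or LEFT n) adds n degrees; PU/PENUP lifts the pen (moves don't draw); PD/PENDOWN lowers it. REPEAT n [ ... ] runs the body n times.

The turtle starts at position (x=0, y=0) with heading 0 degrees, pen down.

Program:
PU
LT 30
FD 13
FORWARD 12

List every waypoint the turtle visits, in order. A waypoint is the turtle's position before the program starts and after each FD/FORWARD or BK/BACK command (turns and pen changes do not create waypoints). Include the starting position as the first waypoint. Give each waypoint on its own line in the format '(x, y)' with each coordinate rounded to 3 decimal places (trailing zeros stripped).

Answer: (0, 0)
(11.258, 6.5)
(21.651, 12.5)

Derivation:
Executing turtle program step by step:
Start: pos=(0,0), heading=0, pen down
PU: pen up
LT 30: heading 0 -> 30
FD 13: (0,0) -> (11.258,6.5) [heading=30, move]
FD 12: (11.258,6.5) -> (21.651,12.5) [heading=30, move]
Final: pos=(21.651,12.5), heading=30, 0 segment(s) drawn
Waypoints (3 total):
(0, 0)
(11.258, 6.5)
(21.651, 12.5)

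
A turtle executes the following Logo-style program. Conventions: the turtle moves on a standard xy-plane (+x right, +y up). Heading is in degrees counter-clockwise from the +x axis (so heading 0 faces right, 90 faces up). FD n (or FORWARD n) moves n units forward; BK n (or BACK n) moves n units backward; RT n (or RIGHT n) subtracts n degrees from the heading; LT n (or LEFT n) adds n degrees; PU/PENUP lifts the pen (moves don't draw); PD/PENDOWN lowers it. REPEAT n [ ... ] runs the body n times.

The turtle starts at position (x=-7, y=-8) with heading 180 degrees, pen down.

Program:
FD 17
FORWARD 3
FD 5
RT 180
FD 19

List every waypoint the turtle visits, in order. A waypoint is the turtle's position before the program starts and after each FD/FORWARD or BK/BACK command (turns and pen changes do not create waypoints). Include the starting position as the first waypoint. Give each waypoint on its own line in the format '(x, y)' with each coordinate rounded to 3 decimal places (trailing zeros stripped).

Answer: (-7, -8)
(-24, -8)
(-27, -8)
(-32, -8)
(-13, -8)

Derivation:
Executing turtle program step by step:
Start: pos=(-7,-8), heading=180, pen down
FD 17: (-7,-8) -> (-24,-8) [heading=180, draw]
FD 3: (-24,-8) -> (-27,-8) [heading=180, draw]
FD 5: (-27,-8) -> (-32,-8) [heading=180, draw]
RT 180: heading 180 -> 0
FD 19: (-32,-8) -> (-13,-8) [heading=0, draw]
Final: pos=(-13,-8), heading=0, 4 segment(s) drawn
Waypoints (5 total):
(-7, -8)
(-24, -8)
(-27, -8)
(-32, -8)
(-13, -8)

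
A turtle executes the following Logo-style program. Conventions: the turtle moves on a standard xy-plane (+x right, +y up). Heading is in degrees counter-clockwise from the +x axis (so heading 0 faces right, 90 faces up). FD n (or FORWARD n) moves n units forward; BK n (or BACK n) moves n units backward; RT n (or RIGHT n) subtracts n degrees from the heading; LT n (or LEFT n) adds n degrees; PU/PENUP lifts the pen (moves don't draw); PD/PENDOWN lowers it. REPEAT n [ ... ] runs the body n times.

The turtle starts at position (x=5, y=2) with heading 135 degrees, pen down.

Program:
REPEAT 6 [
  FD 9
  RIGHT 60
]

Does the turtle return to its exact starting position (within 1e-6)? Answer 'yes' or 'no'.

Executing turtle program step by step:
Start: pos=(5,2), heading=135, pen down
REPEAT 6 [
  -- iteration 1/6 --
  FD 9: (5,2) -> (-1.364,8.364) [heading=135, draw]
  RT 60: heading 135 -> 75
  -- iteration 2/6 --
  FD 9: (-1.364,8.364) -> (0.965,17.057) [heading=75, draw]
  RT 60: heading 75 -> 15
  -- iteration 3/6 --
  FD 9: (0.965,17.057) -> (9.659,19.387) [heading=15, draw]
  RT 60: heading 15 -> 315
  -- iteration 4/6 --
  FD 9: (9.659,19.387) -> (16.023,13.023) [heading=315, draw]
  RT 60: heading 315 -> 255
  -- iteration 5/6 --
  FD 9: (16.023,13.023) -> (13.693,4.329) [heading=255, draw]
  RT 60: heading 255 -> 195
  -- iteration 6/6 --
  FD 9: (13.693,4.329) -> (5,2) [heading=195, draw]
  RT 60: heading 195 -> 135
]
Final: pos=(5,2), heading=135, 6 segment(s) drawn

Start position: (5, 2)
Final position: (5, 2)
Distance = 0; < 1e-6 -> CLOSED

Answer: yes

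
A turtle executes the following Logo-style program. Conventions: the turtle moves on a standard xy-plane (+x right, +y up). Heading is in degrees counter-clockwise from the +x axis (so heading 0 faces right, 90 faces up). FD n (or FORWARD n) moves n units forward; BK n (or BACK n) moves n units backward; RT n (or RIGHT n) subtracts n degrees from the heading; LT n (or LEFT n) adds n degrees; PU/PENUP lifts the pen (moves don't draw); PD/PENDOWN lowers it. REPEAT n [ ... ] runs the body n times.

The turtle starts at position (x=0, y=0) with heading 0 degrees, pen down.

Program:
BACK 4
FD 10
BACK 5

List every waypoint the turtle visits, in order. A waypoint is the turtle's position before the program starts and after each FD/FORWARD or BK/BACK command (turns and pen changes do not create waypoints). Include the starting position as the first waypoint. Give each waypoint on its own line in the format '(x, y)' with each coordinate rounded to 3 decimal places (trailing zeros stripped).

Answer: (0, 0)
(-4, 0)
(6, 0)
(1, 0)

Derivation:
Executing turtle program step by step:
Start: pos=(0,0), heading=0, pen down
BK 4: (0,0) -> (-4,0) [heading=0, draw]
FD 10: (-4,0) -> (6,0) [heading=0, draw]
BK 5: (6,0) -> (1,0) [heading=0, draw]
Final: pos=(1,0), heading=0, 3 segment(s) drawn
Waypoints (4 total):
(0, 0)
(-4, 0)
(6, 0)
(1, 0)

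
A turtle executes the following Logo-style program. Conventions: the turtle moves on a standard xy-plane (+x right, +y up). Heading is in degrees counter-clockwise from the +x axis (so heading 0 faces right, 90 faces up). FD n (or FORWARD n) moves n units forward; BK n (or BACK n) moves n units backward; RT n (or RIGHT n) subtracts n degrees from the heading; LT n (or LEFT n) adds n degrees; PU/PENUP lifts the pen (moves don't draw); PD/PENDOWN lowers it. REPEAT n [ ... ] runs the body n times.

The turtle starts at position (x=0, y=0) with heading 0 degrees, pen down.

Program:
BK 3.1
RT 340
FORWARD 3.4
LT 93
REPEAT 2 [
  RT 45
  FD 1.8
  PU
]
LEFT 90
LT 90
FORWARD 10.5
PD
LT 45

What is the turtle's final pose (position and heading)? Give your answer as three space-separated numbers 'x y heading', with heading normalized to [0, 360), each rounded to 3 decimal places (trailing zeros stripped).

Answer: -7.239 -0.568 248

Derivation:
Executing turtle program step by step:
Start: pos=(0,0), heading=0, pen down
BK 3.1: (0,0) -> (-3.1,0) [heading=0, draw]
RT 340: heading 0 -> 20
FD 3.4: (-3.1,0) -> (0.095,1.163) [heading=20, draw]
LT 93: heading 20 -> 113
REPEAT 2 [
  -- iteration 1/2 --
  RT 45: heading 113 -> 68
  FD 1.8: (0.095,1.163) -> (0.769,2.832) [heading=68, draw]
  PU: pen up
  -- iteration 2/2 --
  RT 45: heading 68 -> 23
  FD 1.8: (0.769,2.832) -> (2.426,3.535) [heading=23, move]
  PU: pen up
]
LT 90: heading 23 -> 113
LT 90: heading 113 -> 203
FD 10.5: (2.426,3.535) -> (-7.239,-0.568) [heading=203, move]
PD: pen down
LT 45: heading 203 -> 248
Final: pos=(-7.239,-0.568), heading=248, 3 segment(s) drawn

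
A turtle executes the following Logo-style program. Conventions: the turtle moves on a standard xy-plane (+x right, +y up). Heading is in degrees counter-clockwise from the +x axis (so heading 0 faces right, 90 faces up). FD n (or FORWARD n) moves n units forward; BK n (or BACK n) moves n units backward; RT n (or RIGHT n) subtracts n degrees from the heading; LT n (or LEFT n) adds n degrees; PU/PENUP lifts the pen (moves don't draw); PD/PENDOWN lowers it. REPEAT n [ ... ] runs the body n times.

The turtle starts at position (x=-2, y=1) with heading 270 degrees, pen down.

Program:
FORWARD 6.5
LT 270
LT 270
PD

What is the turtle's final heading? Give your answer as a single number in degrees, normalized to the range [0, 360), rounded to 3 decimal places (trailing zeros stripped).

Answer: 90

Derivation:
Executing turtle program step by step:
Start: pos=(-2,1), heading=270, pen down
FD 6.5: (-2,1) -> (-2,-5.5) [heading=270, draw]
LT 270: heading 270 -> 180
LT 270: heading 180 -> 90
PD: pen down
Final: pos=(-2,-5.5), heading=90, 1 segment(s) drawn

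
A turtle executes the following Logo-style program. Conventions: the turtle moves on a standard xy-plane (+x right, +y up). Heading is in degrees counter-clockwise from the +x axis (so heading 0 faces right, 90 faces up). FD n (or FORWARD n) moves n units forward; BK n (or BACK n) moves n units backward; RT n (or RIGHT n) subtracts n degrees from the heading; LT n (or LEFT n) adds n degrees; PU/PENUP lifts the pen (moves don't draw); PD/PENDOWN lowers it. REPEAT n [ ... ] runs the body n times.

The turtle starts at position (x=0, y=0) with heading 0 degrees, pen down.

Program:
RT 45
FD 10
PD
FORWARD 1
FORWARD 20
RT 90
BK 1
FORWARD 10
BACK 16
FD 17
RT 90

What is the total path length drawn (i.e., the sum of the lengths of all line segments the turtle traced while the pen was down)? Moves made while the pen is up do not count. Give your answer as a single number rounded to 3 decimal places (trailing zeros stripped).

Answer: 75

Derivation:
Executing turtle program step by step:
Start: pos=(0,0), heading=0, pen down
RT 45: heading 0 -> 315
FD 10: (0,0) -> (7.071,-7.071) [heading=315, draw]
PD: pen down
FD 1: (7.071,-7.071) -> (7.778,-7.778) [heading=315, draw]
FD 20: (7.778,-7.778) -> (21.92,-21.92) [heading=315, draw]
RT 90: heading 315 -> 225
BK 1: (21.92,-21.92) -> (22.627,-21.213) [heading=225, draw]
FD 10: (22.627,-21.213) -> (15.556,-28.284) [heading=225, draw]
BK 16: (15.556,-28.284) -> (26.87,-16.971) [heading=225, draw]
FD 17: (26.87,-16.971) -> (14.849,-28.991) [heading=225, draw]
RT 90: heading 225 -> 135
Final: pos=(14.849,-28.991), heading=135, 7 segment(s) drawn

Segment lengths:
  seg 1: (0,0) -> (7.071,-7.071), length = 10
  seg 2: (7.071,-7.071) -> (7.778,-7.778), length = 1
  seg 3: (7.778,-7.778) -> (21.92,-21.92), length = 20
  seg 4: (21.92,-21.92) -> (22.627,-21.213), length = 1
  seg 5: (22.627,-21.213) -> (15.556,-28.284), length = 10
  seg 6: (15.556,-28.284) -> (26.87,-16.971), length = 16
  seg 7: (26.87,-16.971) -> (14.849,-28.991), length = 17
Total = 75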